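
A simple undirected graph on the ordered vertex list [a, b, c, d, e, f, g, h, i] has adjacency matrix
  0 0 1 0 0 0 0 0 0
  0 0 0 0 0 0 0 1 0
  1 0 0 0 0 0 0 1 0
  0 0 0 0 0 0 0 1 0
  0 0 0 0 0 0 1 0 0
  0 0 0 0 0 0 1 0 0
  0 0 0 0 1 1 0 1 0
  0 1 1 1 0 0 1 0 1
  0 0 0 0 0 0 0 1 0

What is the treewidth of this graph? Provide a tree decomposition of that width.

Treewidth 1.
Bags: B1 = {c, h}  B2 = {h, i}  B3 = {g, h}  B4 = {f, g}  B5 = {d, h}  B6 = {b, h}  B7 = {a, c}  B8 = {e, g}
Tree: B1–B2, B1–B3, B3–B4, B3–B5, B5–B6, B1–B7, B3–B8

Every bag has size at most 2, so the width is 2 − 1 = 1 and tw(G) ≤ 1. Any graph with an edge has treewidth ≥ 1, and G has the edge h–c. Combining the bounds, tw(G) = 1.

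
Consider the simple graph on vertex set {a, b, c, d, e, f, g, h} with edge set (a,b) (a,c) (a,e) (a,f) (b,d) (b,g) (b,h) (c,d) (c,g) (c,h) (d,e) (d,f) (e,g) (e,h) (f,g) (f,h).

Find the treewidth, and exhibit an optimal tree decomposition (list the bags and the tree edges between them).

Every bag has size at most 5, so the width is 5 − 1 = 4 and tw(G) ≤ 4. For the lower bound: the 5 vertex sets {f,h}, {a,e}, {c,d}, {g}, {b} are disjoint, each induces a connected subgraph, and every pair is joined by at least one edge of G. Contracting each set to a single vertex therefore yields K_{5} as a minor, and since treewidth is minor-monotone, tw(G) ≥ tw(K_{5}) = 4. The upper and lower bounds meet at 4, so that is the treewidth.

Treewidth 4.
One such decomposition:
Bags: B1 = {a, d, f, g, h}  B2 = {a, d, e, g, h}  B3 = {a, c, d, g, h}  B4 = {a, b, d, g, h}
Tree: B1–B2, B2–B3, B3–B4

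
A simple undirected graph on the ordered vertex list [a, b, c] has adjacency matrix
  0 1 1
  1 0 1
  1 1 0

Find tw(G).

A width-2 tree decomposition is:
Bags: B1 = {a, b, c}
Tree: (single bag)
With just one bag of size 3, the width is 3 − 1 = 2, so tw(G) ≤ 2. On the other hand G contains the 3-clique {a, b, c}. A clique must lie in a single bag of any decomposition, so no decomposition can have width below 2. Hence tw(G) = 2 exactly.

2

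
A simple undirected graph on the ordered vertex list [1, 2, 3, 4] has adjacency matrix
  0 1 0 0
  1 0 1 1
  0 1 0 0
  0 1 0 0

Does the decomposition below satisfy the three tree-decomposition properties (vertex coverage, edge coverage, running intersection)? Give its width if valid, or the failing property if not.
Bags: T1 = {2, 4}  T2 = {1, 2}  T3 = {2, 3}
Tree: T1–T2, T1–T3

Every vertex of G appears in some bag (union = {1, 2, 3, 4}); every edge is covered by a bag; and for each vertex v the set of bags containing v is connected in the bag tree. The decomposition is therefore valid. The largest bag has 2 vertices, so the width is 1.

Yes; width 1.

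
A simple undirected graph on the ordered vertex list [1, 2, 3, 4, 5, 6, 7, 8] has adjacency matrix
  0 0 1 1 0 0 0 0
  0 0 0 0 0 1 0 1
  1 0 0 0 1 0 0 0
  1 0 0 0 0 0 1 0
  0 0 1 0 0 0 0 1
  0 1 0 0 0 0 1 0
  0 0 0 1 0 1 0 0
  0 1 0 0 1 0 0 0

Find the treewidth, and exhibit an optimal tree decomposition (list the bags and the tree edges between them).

The largest bag has 3 vertices, giving width 2; this decomposition certifies tw(G) ≤ 2. Since 1–4–7–6–2–8–5–3–1 is a cycle in G, G is not acyclic. Forests are exactly the graphs of treewidth ≤ 1, so tw(G) ≥ 2. Therefore the treewidth is 2.

Treewidth 2.
One such decomposition:
Bags: B1 = {1, 4, 7}  B2 = {1, 6, 7}  B3 = {1, 2, 6}  B4 = {1, 2, 8}  B5 = {1, 5, 8}  B6 = {1, 3, 5}
Tree: B1–B2, B2–B3, B3–B4, B4–B5, B5–B6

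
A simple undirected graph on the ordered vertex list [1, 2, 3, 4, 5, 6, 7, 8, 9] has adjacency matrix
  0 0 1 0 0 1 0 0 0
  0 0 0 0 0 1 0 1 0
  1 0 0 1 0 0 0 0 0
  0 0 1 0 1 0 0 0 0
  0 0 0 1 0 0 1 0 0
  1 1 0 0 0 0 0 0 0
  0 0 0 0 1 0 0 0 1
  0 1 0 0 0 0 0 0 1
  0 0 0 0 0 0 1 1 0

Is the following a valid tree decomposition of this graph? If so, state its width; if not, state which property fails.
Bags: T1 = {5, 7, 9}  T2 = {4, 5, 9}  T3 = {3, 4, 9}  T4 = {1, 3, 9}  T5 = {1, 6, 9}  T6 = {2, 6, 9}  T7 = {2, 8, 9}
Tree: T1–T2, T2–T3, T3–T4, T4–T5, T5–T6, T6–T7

Every vertex of G appears in some bag (union = {1, 2, 3, 4, 5, 6, 7, 8, 9}); every edge is covered by a bag; and for each vertex v the set of bags containing v is connected in the bag tree. The decomposition is therefore valid. The largest bag has 3 vertices, so the width is 2.

Yes; width 2.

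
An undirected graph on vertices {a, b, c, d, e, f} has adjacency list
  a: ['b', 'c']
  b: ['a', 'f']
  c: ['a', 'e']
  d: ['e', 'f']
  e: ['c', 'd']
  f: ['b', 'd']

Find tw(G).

A width-2 tree decomposition is:
Bags: B1 = {b, d, f}  B2 = {a, b, d}  B3 = {a, c, d}  B4 = {c, d, e}
Tree: B1–B2, B2–B3, B3–B4
Each bag holds 3 vertices, so the decomposition has width 2, which upper-bounds the treewidth. Since d–f–b–a–c–e–d is a cycle in G, G is not acyclic. Forests are exactly the graphs of treewidth ≤ 1, so tw(G) ≥ 2. Hence tw(G) = 2 exactly.

2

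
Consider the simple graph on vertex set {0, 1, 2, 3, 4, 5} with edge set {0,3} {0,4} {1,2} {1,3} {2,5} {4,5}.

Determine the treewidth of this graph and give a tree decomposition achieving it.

Treewidth 2.
One optimal decomposition is:
Bags: B1 = {2, 4, 5}  B2 = {1, 2, 4}  B3 = {1, 3, 4}  B4 = {0, 3, 4}
Tree: B1–B2, B2–B3, B3–B4

The largest bag has 3 vertices, giving width 2; this decomposition certifies tw(G) ≤ 2. The edges 4–5–2–1–3–0–4 form a cycle, so G is not a tree and its treewidth is at least 2. Combining the bounds, tw(G) = 2.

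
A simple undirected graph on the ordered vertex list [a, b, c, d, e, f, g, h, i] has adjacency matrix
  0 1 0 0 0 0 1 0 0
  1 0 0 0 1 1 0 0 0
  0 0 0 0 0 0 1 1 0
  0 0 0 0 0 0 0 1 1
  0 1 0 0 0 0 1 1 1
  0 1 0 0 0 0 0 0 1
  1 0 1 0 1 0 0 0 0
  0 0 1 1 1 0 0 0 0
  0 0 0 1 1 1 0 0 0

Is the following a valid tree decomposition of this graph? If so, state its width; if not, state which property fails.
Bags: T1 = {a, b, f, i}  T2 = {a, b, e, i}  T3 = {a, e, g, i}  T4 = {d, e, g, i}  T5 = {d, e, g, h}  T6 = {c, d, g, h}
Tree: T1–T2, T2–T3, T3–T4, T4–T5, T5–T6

Yes; width 3.

Every vertex of G appears in some bag (union = {a, b, c, d, e, f, g, h, i}); every edge is covered by a bag; and for each vertex v the set of bags containing v is connected in the bag tree. The decomposition is therefore valid. The largest bag has 4 vertices, so the width is 3.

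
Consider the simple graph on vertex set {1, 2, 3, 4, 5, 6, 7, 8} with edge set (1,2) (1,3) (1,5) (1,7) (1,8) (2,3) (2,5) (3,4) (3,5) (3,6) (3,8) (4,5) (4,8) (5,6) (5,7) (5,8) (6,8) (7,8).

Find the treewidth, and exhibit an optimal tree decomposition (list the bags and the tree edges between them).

Every bag has size at most 4, so the width is 4 − 1 = 3 and tw(G) ≤ 3. For the lower bound, the 4 vertices {1, 3, 5, 8} are pairwise adjacent, and any tree decomposition puts a clique entirely inside one bag — forcing width ≥ 3. Therefore the treewidth is 3.

Treewidth 3.
One optimal decomposition is:
Bags: B1 = {1, 3, 5, 8}  B2 = {1, 2, 3, 5}  B3 = {3, 4, 5, 8}  B4 = {1, 5, 7, 8}  B5 = {3, 5, 6, 8}
Tree: B1–B2, B1–B3, B1–B4, B3–B5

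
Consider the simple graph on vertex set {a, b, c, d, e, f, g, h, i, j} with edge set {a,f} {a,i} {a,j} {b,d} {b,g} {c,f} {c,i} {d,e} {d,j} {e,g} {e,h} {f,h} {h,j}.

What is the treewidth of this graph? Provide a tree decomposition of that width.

Every bag has size at most 3, so the width is 3 − 1 = 2 and tw(G) ≤ 2. The edges b–g–e–d–b form a cycle, so G is not a tree and its treewidth is at least 2. Combining the bounds, tw(G) = 2.

Treewidth 2.
One such decomposition:
Bags: B1 = {b, d, g}  B2 = {d, e, g}  B3 = {d, e, j}  B4 = {e, h, j}  B5 = {a, h, j}  B6 = {a, f, h}  B7 = {a, f, i}  B8 = {c, f, i}
Tree: B1–B2, B2–B3, B3–B4, B4–B5, B5–B6, B6–B7, B7–B8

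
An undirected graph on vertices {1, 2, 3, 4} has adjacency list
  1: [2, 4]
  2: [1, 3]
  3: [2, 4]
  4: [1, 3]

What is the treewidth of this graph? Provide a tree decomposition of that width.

The largest bag has 3 vertices, giving width 2; this decomposition certifies tw(G) ≤ 2. For the lower bound, G contains the cycle 2–1–4–3–2, so G is not a forest; only forests have treewidth ≤ 1, hence tw(G) ≥ 2. Hence tw(G) = 2 exactly.

Treewidth 2.
Bags: B1 = {1, 2, 4}  B2 = {2, 3, 4}
Tree: B1–B2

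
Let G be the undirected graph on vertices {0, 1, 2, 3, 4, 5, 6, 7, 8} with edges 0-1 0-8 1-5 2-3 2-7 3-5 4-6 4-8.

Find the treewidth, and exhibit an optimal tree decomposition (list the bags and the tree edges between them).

Treewidth 1.
One such decomposition:
Bags: B1 = {4, 6}  B2 = {4, 8}  B3 = {0, 8}  B4 = {0, 1}  B5 = {1, 5}  B6 = {3, 5}  B7 = {2, 3}  B8 = {2, 7}
Tree: B1–B2, B2–B3, B3–B4, B4–B5, B5–B6, B6–B7, B7–B8

The largest bag has 2 vertices, giving width 1; this decomposition certifies tw(G) ≤ 1. G has an edge, so its treewidth is at least 1. Hence tw(G) = 1 exactly.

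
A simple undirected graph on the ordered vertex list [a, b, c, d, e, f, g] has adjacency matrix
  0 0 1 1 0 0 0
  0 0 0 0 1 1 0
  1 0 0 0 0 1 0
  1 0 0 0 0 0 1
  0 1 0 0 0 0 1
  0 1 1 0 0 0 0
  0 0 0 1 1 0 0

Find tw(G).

A width-2 tree decomposition is:
Bags: B1 = {a, c, d}  B2 = {c, d, f}  B3 = {b, d, f}  B4 = {b, d, e}  B5 = {d, e, g}
Tree: B1–B2, B2–B3, B3–B4, B4–B5
Each bag holds 3 vertices, so the decomposition has width 2, which upper-bounds the treewidth. Since d–a–c–f–b–e–g–d is a cycle in G, G is not acyclic. Forests are exactly the graphs of treewidth ≤ 1, so tw(G) ≥ 2. Therefore the treewidth is 2.

2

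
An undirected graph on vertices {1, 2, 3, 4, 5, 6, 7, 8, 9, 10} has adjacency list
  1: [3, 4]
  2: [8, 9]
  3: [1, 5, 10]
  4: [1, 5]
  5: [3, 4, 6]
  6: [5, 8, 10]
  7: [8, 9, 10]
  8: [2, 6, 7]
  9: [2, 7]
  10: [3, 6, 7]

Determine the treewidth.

A width-2 tree decomposition is:
Bags: B1 = {1, 3, 4}  B2 = {3, 4, 5}  B3 = {3, 5, 10}  B4 = {5, 6, 10}  B5 = {6, 7, 10}  B6 = {6, 7, 8}  B7 = {7, 8, 9}  B8 = {2, 8, 9}
Tree: B1–B2, B2–B3, B3–B4, B4–B5, B5–B6, B6–B7, B7–B8
Every bag has size at most 3, so the width is 3 − 1 = 2 and tw(G) ≤ 2. The edges 1–4–5–3–1 form a cycle, so G is not a tree and its treewidth is at least 2. The upper and lower bounds meet at 2, so that is the treewidth.

2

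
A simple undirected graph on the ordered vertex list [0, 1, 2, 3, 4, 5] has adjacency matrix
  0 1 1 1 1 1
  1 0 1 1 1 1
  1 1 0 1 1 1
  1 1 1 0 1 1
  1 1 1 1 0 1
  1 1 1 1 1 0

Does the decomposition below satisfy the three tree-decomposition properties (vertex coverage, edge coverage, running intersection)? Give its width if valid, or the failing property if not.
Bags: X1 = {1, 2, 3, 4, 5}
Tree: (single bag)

No — vertex 0 appears in no bag.

A tree decomposition must satisfy three properties: every vertex lies in some bag; for every edge, both endpoints lie together in some bag; and for every vertex, the bags containing it form a connected subtree. Here vertex 0 appears in no bag, so the decomposition is invalid.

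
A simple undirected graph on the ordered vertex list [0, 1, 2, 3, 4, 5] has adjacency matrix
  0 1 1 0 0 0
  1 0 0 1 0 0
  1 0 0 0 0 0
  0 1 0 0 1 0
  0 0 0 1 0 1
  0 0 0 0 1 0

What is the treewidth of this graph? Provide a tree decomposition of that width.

The largest bag has 2 vertices, giving width 1; this decomposition certifies tw(G) ≤ 1. G has an edge, so its treewidth is at least 1. Combining the bounds, tw(G) = 1.

Treewidth 1.
Bags: B1 = {0, 2}  B2 = {0, 1}  B3 = {1, 3}  B4 = {3, 4}  B5 = {4, 5}
Tree: B1–B2, B2–B3, B3–B4, B4–B5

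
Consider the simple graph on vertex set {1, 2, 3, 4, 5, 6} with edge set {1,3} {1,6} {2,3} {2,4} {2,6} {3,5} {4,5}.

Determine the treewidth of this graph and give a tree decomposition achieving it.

Each bag holds 3 vertices, so the decomposition has width 2, which upper-bounds the treewidth. Since 4–5–3–2–4 is a cycle in G, G is not acyclic. Forests are exactly the graphs of treewidth ≤ 1, so tw(G) ≥ 2. The upper and lower bounds meet at 2, so that is the treewidth.

Treewidth 2.
One optimal decomposition is:
Bags: B1 = {2, 4, 5}  B2 = {2, 3, 5}  B3 = {2, 3, 6}  B4 = {1, 3, 6}
Tree: B1–B2, B2–B3, B3–B4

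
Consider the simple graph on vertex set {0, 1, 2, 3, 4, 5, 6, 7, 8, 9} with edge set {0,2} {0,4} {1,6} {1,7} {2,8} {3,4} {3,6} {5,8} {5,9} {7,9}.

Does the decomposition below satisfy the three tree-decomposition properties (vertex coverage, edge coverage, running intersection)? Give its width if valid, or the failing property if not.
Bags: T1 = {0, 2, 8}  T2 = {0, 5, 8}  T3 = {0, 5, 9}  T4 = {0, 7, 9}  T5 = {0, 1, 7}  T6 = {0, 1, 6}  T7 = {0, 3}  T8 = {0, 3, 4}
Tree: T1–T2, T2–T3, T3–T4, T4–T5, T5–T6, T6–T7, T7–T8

No — edge (6,3) lies in no bag.

A tree decomposition must satisfy three properties: every vertex lies in some bag; for every edge, both endpoints lie together in some bag; and for every vertex, the bags containing it form a connected subtree. Here edge (6,3) lies in no bag, so the decomposition is invalid.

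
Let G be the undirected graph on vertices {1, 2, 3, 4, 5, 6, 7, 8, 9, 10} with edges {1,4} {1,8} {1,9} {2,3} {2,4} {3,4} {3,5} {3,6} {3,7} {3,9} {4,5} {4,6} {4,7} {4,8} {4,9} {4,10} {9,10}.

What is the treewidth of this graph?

2

A width-2 tree decomposition is:
Bags: B1 = {3, 4, 9}  B2 = {2, 3, 4}  B3 = {3, 4, 5}  B4 = {3, 4, 7}  B5 = {1, 4, 9}  B6 = {1, 4, 8}  B7 = {3, 4, 6}  B8 = {4, 9, 10}
Tree: B1–B2, B2–B3, B1–B4, B1–B5, B5–B6, B3–B7, B1–B8
Each bag holds 3 vertices, so the decomposition has width 2, which upper-bounds the treewidth. For the lower bound, the 3 vertices {1, 4, 8} are pairwise adjacent, and any tree decomposition puts a clique entirely inside one bag — forcing width ≥ 2. Combining the bounds, tw(G) = 2.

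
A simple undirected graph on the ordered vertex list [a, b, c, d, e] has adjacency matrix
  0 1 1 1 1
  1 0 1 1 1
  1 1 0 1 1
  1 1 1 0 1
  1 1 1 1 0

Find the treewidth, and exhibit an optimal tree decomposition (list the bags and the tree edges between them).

Treewidth 4.
Bags: B1 = {a, b, c, d, e}
Tree: (single bag)

A single bag containing all 5 vertices is trivially a valid decomposition of width 4. Conversely, {a, b, c, d, e} is a clique of size 5, and the vertices of any clique must share a bag in every tree decomposition; so some bag has ≥ 5 vertices and tw(G) ≥ 4. Combining the bounds, tw(G) = 4.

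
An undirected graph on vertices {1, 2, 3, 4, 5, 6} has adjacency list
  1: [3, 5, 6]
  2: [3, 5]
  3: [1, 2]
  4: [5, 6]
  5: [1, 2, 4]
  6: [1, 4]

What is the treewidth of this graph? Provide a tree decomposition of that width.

Treewidth 2.
Bags: B1 = {2, 3, 5}  B2 = {1, 3, 5}  B3 = {1, 4, 5}  B4 = {1, 4, 6}
Tree: B1–B2, B2–B3, B3–B4

Each bag holds 3 vertices, so the decomposition has width 2, which upper-bounds the treewidth. The edges 2–3–1–5–2 form a cycle, so G is not a tree and its treewidth is at least 2. The upper and lower bounds meet at 2, so that is the treewidth.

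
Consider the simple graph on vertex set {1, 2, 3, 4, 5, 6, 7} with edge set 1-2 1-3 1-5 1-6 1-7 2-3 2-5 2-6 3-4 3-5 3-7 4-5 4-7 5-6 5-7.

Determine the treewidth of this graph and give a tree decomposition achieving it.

The largest bag has 4 vertices, giving width 3; this decomposition certifies tw(G) ≤ 3. Conversely, {1, 2, 3, 5} is a clique of size 4, and the vertices of any clique must share a bag in every tree decomposition; so some bag has ≥ 4 vertices and tw(G) ≥ 3. The upper and lower bounds meet at 3, so that is the treewidth.

Treewidth 3.
One such decomposition:
Bags: B1 = {1, 3, 5, 7}  B2 = {3, 4, 5, 7}  B3 = {1, 2, 3, 5}  B4 = {1, 2, 5, 6}
Tree: B1–B2, B1–B3, B3–B4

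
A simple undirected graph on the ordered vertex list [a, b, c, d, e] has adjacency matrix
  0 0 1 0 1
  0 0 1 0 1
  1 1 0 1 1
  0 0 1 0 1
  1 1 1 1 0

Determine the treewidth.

A width-2 tree decomposition is:
Bags: B1 = {a, c, e}  B2 = {c, d, e}  B3 = {b, c, e}
Tree: B1–B2, B2–B3
Every bag has size at most 3, so the width is 3 − 1 = 2 and tw(G) ≤ 2. Conversely, {c, d, e} is a clique of size 3, and the vertices of any clique must share a bag in every tree decomposition; so some bag has ≥ 3 vertices and tw(G) ≥ 2. Hence tw(G) = 2 exactly.

2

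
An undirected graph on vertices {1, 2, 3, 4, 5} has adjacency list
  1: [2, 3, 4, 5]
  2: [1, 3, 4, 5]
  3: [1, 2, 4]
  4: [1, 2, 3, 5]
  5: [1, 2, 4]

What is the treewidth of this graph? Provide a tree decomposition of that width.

Treewidth 3.
One such decomposition:
Bags: B1 = {1, 2, 4, 5}  B2 = {1, 2, 3, 4}
Tree: B1–B2

Every bag has size at most 4, so the width is 4 − 1 = 3 and tw(G) ≤ 3. For the lower bound, the 4 vertices {1, 2, 3, 4} are pairwise adjacent, and any tree decomposition puts a clique entirely inside one bag — forcing width ≥ 3. Hence tw(G) = 3 exactly.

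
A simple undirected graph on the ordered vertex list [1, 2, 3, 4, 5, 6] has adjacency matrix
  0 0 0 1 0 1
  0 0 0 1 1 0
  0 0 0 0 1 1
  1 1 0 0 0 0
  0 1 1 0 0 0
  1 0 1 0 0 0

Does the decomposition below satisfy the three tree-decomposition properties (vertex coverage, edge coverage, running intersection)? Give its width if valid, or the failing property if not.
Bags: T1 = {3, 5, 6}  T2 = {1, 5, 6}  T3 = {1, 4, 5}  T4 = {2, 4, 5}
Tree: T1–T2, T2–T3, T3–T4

Vertex coverage: the bags together contain {1, 2, 3, 4, 5, 6}, the full vertex set. Edge coverage: each edge of G has both endpoints in at least one bag. Running intersection: for every vertex, the bags containing it form a connected subtree. All three properties hold, so this is a valid tree decomposition of width max|bag| − 1 = 2, and hence tw(G) ≤ 2.

Yes; width 2.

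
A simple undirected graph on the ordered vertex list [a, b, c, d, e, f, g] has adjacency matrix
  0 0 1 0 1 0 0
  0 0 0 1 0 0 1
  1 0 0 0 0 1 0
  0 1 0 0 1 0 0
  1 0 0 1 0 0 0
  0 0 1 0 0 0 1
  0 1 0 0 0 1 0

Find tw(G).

A width-2 tree decomposition is:
Bags: B1 = {b, d, g}  B2 = {d, e, g}  B3 = {a, e, g}  B4 = {a, c, g}  B5 = {c, f, g}
Tree: B1–B2, B2–B3, B3–B4, B4–B5
Every bag has size at most 3, so the width is 3 − 1 = 2 and tw(G) ≤ 2. Since g–b–d–e–a–c–f–g is a cycle in G, G is not acyclic. Forests are exactly the graphs of treewidth ≤ 1, so tw(G) ≥ 2. Hence tw(G) = 2 exactly.

2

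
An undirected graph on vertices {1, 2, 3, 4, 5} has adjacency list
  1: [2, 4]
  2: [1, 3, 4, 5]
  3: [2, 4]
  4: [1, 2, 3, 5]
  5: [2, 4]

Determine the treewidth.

2

A width-2 tree decomposition is:
Bags: B1 = {2, 4, 5}  B2 = {2, 3, 4}  B3 = {1, 2, 4}
Tree: B1–B2, B2–B3
Each bag holds 3 vertices, so the decomposition has width 2, which upper-bounds the treewidth. For the lower bound, the 3 vertices {1, 2, 4} are pairwise adjacent, and any tree decomposition puts a clique entirely inside one bag — forcing width ≥ 2. The upper and lower bounds meet at 2, so that is the treewidth.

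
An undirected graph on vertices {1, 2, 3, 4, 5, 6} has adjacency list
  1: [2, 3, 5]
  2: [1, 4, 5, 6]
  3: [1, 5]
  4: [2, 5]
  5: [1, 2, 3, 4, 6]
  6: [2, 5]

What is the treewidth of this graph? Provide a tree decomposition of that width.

The largest bag has 3 vertices, giving width 2; this decomposition certifies tw(G) ≤ 2. For the lower bound, the 3 vertices {1, 2, 5} are pairwise adjacent, and any tree decomposition puts a clique entirely inside one bag — forcing width ≥ 2. Combining the bounds, tw(G) = 2.

Treewidth 2.
One optimal decomposition is:
Bags: B1 = {1, 2, 5}  B2 = {2, 4, 5}  B3 = {2, 5, 6}  B4 = {1, 3, 5}
Tree: B1–B2, B1–B3, B1–B4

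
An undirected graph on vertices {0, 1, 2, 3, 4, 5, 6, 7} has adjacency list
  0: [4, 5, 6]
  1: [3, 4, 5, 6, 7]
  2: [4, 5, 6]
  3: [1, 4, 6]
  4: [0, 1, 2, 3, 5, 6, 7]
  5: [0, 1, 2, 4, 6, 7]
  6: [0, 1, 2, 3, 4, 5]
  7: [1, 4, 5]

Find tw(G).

3

A width-3 tree decomposition is:
Bags: B1 = {1, 4, 5, 6}  B2 = {2, 4, 5, 6}  B3 = {1, 3, 4, 6}  B4 = {1, 4, 5, 7}  B5 = {0, 4, 5, 6}
Tree: B1–B2, B1–B3, B1–B4, B1–B5
Every bag has size at most 4, so the width is 4 − 1 = 3 and tw(G) ≤ 3. On the other hand G contains the 4-clique {1, 3, 4, 6}. A clique must lie in a single bag of any decomposition, so no decomposition can have width below 3. Therefore the treewidth is 3.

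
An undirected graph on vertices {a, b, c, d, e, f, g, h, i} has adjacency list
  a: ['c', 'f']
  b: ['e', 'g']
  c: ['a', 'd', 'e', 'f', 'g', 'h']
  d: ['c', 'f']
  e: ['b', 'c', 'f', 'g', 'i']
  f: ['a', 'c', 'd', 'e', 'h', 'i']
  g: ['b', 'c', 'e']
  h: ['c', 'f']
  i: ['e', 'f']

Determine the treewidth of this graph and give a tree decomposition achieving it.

Treewidth 2.
Bags: B1 = {c, d, f}  B2 = {c, e, f}  B3 = {c, e, g}  B4 = {c, f, h}  B5 = {a, c, f}  B6 = {b, e, g}  B7 = {e, f, i}
Tree: B1–B2, B2–B3, B2–B4, B2–B5, B3–B6, B2–B7

Every bag has size at most 3, so the width is 3 − 1 = 2 and tw(G) ≤ 2. Conversely, {c, e, g} is a clique of size 3, and the vertices of any clique must share a bag in every tree decomposition; so some bag has ≥ 3 vertices and tw(G) ≥ 2. Hence tw(G) = 2 exactly.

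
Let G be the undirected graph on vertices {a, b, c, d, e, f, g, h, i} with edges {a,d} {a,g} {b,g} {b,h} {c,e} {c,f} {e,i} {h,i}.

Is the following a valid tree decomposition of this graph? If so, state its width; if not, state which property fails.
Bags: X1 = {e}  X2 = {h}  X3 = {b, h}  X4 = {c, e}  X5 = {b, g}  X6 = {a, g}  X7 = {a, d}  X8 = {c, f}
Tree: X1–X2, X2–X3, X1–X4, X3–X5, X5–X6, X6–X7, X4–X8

A tree decomposition must satisfy three properties: every vertex lies in some bag; for every edge, both endpoints lie together in some bag; and for every vertex, the bags containing it form a connected subtree. Here vertex i appears in no bag, so the decomposition is invalid.

No — vertex i appears in no bag.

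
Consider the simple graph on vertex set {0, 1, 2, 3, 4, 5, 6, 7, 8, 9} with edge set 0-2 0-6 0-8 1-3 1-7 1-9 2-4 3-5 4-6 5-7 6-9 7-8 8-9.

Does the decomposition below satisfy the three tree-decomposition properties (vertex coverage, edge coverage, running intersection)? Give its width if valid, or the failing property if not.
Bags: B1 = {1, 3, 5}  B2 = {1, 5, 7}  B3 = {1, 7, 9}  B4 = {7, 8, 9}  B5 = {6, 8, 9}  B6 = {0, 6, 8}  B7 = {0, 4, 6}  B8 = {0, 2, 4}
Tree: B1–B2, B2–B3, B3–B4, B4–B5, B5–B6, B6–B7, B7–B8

Yes; width 2.

Every vertex of G appears in some bag (union = {0, 1, 2, 3, 4, 5, 6, 7, 8, 9}); every edge is covered by a bag; and for each vertex v the set of bags containing v is connected in the bag tree. The decomposition is therefore valid. The largest bag has 3 vertices, so the width is 2.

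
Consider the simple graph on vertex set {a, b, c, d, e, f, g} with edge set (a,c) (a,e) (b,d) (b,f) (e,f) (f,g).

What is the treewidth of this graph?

1

A width-1 tree decomposition is:
Bags: B1 = {e, f}  B2 = {f, g}  B3 = {a, e}  B4 = {b, f}  B5 = {a, c}  B6 = {b, d}
Tree: B1–B2, B1–B3, B1–B4, B3–B5, B4–B6
Every bag has size at most 2, so the width is 2 − 1 = 1 and tw(G) ≤ 1. G has an edge, so its treewidth is at least 1. The upper and lower bounds meet at 1, so that is the treewidth.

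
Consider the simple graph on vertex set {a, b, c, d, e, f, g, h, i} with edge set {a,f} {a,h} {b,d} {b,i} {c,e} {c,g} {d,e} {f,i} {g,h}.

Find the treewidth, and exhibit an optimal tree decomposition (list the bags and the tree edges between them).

Treewidth 2.
Bags: B1 = {c, d, e}  B2 = {c, d, g}  B3 = {d, g, h}  B4 = {a, d, h}  B5 = {a, d, f}  B6 = {d, f, i}  B7 = {b, d, i}
Tree: B1–B2, B2–B3, B3–B4, B4–B5, B5–B6, B6–B7

The largest bag has 3 vertices, giving width 2; this decomposition certifies tw(G) ≤ 2. For the lower bound, G contains the cycle d–e–c–g–h–a–f–i–b–d, so G is not a forest; only forests have treewidth ≤ 1, hence tw(G) ≥ 2. Therefore the treewidth is 2.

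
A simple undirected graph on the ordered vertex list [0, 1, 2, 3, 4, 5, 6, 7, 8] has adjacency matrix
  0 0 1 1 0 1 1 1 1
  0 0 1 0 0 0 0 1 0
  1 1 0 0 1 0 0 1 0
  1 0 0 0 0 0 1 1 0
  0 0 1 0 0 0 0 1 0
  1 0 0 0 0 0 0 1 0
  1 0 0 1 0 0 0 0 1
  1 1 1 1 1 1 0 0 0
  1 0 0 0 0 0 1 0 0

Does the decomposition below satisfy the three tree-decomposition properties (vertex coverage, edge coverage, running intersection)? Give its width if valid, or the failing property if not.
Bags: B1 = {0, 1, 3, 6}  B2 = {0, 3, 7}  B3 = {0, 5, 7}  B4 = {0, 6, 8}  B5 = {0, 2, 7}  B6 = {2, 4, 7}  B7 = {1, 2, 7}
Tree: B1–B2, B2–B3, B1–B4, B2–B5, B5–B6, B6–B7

No — bags containing vertex 1 are not connected in the tree.

A tree decomposition must satisfy three properties: every vertex lies in some bag; for every edge, both endpoints lie together in some bag; and for every vertex, the bags containing it form a connected subtree. Here bags containing vertex 1 are not connected in the tree, so the decomposition is invalid.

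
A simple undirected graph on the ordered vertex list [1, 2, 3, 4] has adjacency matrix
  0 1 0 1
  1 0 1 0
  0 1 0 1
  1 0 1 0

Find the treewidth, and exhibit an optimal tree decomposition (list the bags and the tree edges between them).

The largest bag has 3 vertices, giving width 2; this decomposition certifies tw(G) ≤ 2. For the lower bound, G contains the cycle 4–3–2–1–4, so G is not a forest; only forests have treewidth ≤ 1, hence tw(G) ≥ 2. Therefore the treewidth is 2.

Treewidth 2.
One optimal decomposition is:
Bags: B1 = {2, 3, 4}  B2 = {1, 2, 4}
Tree: B1–B2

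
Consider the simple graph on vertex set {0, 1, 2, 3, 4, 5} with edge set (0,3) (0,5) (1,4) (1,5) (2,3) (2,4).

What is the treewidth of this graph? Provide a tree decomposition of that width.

Treewidth 2.
Bags: B1 = {0, 2, 3}  B2 = {0, 2, 4}  B3 = {0, 1, 4}  B4 = {0, 1, 5}
Tree: B1–B2, B2–B3, B3–B4

The largest bag has 3 vertices, giving width 2; this decomposition certifies tw(G) ≤ 2. The edges 0–3–2–4–1–5–0 form a cycle, so G is not a tree and its treewidth is at least 2. Therefore the treewidth is 2.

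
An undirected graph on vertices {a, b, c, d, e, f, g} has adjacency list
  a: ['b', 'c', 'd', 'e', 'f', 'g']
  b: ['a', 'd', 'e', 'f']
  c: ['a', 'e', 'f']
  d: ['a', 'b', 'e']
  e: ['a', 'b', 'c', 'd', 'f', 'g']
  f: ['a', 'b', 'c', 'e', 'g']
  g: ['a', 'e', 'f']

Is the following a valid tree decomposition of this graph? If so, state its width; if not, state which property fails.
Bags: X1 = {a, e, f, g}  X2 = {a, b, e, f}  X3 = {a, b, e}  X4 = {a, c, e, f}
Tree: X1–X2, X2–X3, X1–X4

No — vertex d appears in no bag.

A tree decomposition must satisfy three properties: every vertex lies in some bag; for every edge, both endpoints lie together in some bag; and for every vertex, the bags containing it form a connected subtree. Here vertex d appears in no bag, so the decomposition is invalid.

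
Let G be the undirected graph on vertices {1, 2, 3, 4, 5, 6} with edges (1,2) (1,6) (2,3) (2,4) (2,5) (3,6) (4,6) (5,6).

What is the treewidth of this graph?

A width-2 tree decomposition is:
Bags: B1 = {1, 2, 6}  B2 = {2, 5, 6}  B3 = {2, 3, 6}  B4 = {2, 4, 6}
Tree: B1–B2, B2–B3, B3–B4
The largest bag has 3 vertices, giving width 2; this decomposition certifies tw(G) ≤ 2. For the lower bound, G contains the cycle 1–6–5–2–1, so G is not a forest; only forests have treewidth ≤ 1, hence tw(G) ≥ 2. The upper and lower bounds meet at 2, so that is the treewidth.

2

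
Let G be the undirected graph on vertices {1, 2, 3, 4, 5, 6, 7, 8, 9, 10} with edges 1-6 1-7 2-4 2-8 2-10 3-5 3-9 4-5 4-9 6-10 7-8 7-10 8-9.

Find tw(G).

A width-2 tree decomposition is:
Bags: B1 = {3, 5, 9}  B2 = {4, 5, 9}  B3 = {4, 8, 9}  B4 = {2, 4, 8}  B5 = {2, 7, 8}  B6 = {2, 7, 10}  B7 = {1, 7, 10}  B8 = {1, 6, 10}
Tree: B1–B2, B2–B3, B3–B4, B4–B5, B5–B6, B6–B7, B7–B8
The largest bag has 3 vertices, giving width 2; this decomposition certifies tw(G) ≤ 2. The edges 3–5–4–9–3 form a cycle, so G is not a tree and its treewidth is at least 2. Therefore the treewidth is 2.

2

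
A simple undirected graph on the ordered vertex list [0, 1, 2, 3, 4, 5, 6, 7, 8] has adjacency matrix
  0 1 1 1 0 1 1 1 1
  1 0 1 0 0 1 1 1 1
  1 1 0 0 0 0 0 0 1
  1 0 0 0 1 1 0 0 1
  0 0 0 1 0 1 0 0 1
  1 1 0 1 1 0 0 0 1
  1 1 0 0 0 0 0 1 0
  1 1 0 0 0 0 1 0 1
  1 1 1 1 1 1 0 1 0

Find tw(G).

3

A width-3 tree decomposition is:
Bags: B1 = {0, 1, 7, 8}  B2 = {0, 1, 5, 8}  B3 = {0, 3, 5, 8}  B4 = {0, 1, 2, 8}  B5 = {0, 1, 6, 7}  B6 = {3, 4, 5, 8}
Tree: B1–B2, B2–B3, B2–B4, B1–B5, B3–B6
The largest bag has 4 vertices, giving width 3; this decomposition certifies tw(G) ≤ 3. Conversely, {0, 1, 2, 8} is a clique of size 4, and the vertices of any clique must share a bag in every tree decomposition; so some bag has ≥ 4 vertices and tw(G) ≥ 3. Therefore the treewidth is 3.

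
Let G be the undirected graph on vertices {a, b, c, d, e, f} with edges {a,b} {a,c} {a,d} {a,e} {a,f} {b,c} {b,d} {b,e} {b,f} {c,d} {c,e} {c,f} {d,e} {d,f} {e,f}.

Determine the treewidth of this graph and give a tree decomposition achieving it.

A single bag containing all 6 vertices is trivially a valid decomposition of width 5. For the lower bound, the 6 vertices {a, b, c, d, e, f} are pairwise adjacent, and any tree decomposition puts a clique entirely inside one bag — forcing width ≥ 5. The upper and lower bounds meet at 5, so that is the treewidth.

Treewidth 5.
Bags: B1 = {a, b, c, d, e, f}
Tree: (single bag)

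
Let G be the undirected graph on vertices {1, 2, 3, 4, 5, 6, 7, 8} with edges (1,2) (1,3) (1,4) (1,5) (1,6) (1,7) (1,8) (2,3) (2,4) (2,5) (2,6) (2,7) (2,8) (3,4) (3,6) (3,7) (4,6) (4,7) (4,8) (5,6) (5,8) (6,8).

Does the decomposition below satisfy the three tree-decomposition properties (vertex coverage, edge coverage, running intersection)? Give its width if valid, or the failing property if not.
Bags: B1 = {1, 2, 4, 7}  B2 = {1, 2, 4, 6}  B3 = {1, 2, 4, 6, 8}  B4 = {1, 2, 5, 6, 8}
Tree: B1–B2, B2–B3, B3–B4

A tree decomposition must satisfy three properties: every vertex lies in some bag; for every edge, both endpoints lie together in some bag; and for every vertex, the bags containing it form a connected subtree. Here vertex 3 appears in no bag, so the decomposition is invalid.

No — vertex 3 appears in no bag.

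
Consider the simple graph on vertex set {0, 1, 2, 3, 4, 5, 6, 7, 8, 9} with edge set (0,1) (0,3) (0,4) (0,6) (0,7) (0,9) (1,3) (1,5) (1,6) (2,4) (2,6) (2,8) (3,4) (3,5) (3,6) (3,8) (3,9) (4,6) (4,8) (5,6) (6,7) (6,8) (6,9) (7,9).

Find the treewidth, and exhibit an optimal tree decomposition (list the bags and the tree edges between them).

Each bag holds 4 vertices, so the decomposition has width 3, which upper-bounds the treewidth. On the other hand G contains the 4-clique {2, 4, 6, 8}. A clique must lie in a single bag of any decomposition, so no decomposition can have width below 3. Hence tw(G) = 3 exactly.

Treewidth 3.
Bags: B1 = {0, 3, 4, 6}  B2 = {3, 4, 6, 8}  B3 = {0, 3, 6, 9}  B4 = {2, 4, 6, 8}  B5 = {0, 6, 7, 9}  B6 = {0, 1, 3, 6}  B7 = {1, 3, 5, 6}
Tree: B1–B2, B1–B3, B2–B4, B3–B5, B1–B6, B6–B7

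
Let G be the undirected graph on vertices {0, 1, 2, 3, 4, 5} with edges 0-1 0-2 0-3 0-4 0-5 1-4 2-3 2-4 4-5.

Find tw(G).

A width-2 tree decomposition is:
Bags: B1 = {0, 2, 4}  B2 = {0, 2, 3}  B3 = {0, 1, 4}  B4 = {0, 4, 5}
Tree: B1–B2, B1–B3, B3–B4
Every bag has size at most 3, so the width is 3 − 1 = 2 and tw(G) ≤ 2. For the lower bound, the 3 vertices {0, 2, 3} are pairwise adjacent, and any tree decomposition puts a clique entirely inside one bag — forcing width ≥ 2. The upper and lower bounds meet at 2, so that is the treewidth.

2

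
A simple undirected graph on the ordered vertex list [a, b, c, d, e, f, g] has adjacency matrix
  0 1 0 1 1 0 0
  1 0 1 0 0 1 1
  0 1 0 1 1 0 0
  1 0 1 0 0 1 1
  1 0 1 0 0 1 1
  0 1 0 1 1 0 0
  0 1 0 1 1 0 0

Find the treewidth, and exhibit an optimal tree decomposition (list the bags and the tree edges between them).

Treewidth 3.
One such decomposition:
Bags: B1 = {b, d, e, g}  B2 = {a, b, d, e}  B3 = {b, c, d, e}  B4 = {b, d, e, f}
Tree: B1–B2, B2–B3, B3–B4

Each bag holds 4 vertices, so the decomposition has width 3, which upper-bounds the treewidth. For the lower bound: the 4 vertex sets {b,g}, {a,d}, {e}, {c} are disjoint, each induces a connected subgraph, and every pair is joined by at least one edge of G. Contracting each set to a single vertex therefore yields K_{4} as a minor, and since treewidth is minor-monotone, tw(G) ≥ tw(K_{4}) = 3. Hence tw(G) = 3 exactly.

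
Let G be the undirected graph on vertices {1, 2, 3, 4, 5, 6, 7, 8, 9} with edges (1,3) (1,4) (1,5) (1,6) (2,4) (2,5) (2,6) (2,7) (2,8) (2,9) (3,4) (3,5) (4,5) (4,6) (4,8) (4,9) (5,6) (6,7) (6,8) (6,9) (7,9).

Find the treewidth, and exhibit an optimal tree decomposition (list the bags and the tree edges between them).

The largest bag has 4 vertices, giving width 3; this decomposition certifies tw(G) ≤ 3. Conversely, {1, 3, 4, 5} is a clique of size 4, and the vertices of any clique must share a bag in every tree decomposition; so some bag has ≥ 4 vertices and tw(G) ≥ 3. The upper and lower bounds meet at 3, so that is the treewidth.

Treewidth 3.
One optimal decomposition is:
Bags: B1 = {2, 4, 6, 9}  B2 = {2, 4, 5, 6}  B3 = {1, 4, 5, 6}  B4 = {2, 6, 7, 9}  B5 = {2, 4, 6, 8}  B6 = {1, 3, 4, 5}
Tree: B1–B2, B2–B3, B1–B4, B2–B5, B3–B6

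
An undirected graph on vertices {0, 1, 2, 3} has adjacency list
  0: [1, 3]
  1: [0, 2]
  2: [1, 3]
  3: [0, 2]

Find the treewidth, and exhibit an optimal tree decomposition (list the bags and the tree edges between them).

Each bag holds 3 vertices, so the decomposition has width 2, which upper-bounds the treewidth. For the lower bound, G contains the cycle 1–0–3–2–1, so G is not a forest; only forests have treewidth ≤ 1, hence tw(G) ≥ 2. Combining the bounds, tw(G) = 2.

Treewidth 2.
One optimal decomposition is:
Bags: B1 = {0, 1, 3}  B2 = {1, 2, 3}
Tree: B1–B2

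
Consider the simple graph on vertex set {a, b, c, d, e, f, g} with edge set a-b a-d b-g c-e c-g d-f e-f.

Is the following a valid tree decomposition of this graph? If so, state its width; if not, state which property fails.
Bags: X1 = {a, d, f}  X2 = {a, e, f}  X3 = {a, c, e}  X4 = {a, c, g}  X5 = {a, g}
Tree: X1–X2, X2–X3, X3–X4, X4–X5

A tree decomposition must satisfy three properties: every vertex lies in some bag; for every edge, both endpoints lie together in some bag; and for every vertex, the bags containing it form a connected subtree. Here vertex b appears in no bag, so the decomposition is invalid.

No — vertex b appears in no bag.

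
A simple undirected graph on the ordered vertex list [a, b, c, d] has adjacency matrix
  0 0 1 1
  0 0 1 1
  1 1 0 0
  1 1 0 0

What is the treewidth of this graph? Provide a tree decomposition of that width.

The largest bag has 3 vertices, giving width 2; this decomposition certifies tw(G) ≤ 2. For the lower bound, G contains the cycle d–b–c–a–d, so G is not a forest; only forests have treewidth ≤ 1, hence tw(G) ≥ 2. The upper and lower bounds meet at 2, so that is the treewidth.

Treewidth 2.
One such decomposition:
Bags: B1 = {b, c, d}  B2 = {a, c, d}
Tree: B1–B2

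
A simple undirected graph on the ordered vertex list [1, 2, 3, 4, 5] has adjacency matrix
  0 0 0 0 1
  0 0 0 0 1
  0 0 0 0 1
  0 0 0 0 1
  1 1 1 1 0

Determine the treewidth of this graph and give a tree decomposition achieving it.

Each bag holds 2 vertices, so the decomposition has width 1, which upper-bounds the treewidth. G has an edge, so its treewidth is at least 1. The upper and lower bounds meet at 1, so that is the treewidth.

Treewidth 1.
Bags: B1 = {4, 5}  B2 = {3, 5}  B3 = {2, 5}  B4 = {1, 5}
Tree: B1–B2, B2–B3, B1–B4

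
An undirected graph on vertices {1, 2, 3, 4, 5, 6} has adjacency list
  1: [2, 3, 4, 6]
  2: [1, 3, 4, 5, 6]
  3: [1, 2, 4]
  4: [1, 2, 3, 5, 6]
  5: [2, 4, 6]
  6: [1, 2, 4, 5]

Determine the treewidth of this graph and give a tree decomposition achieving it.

Every bag has size at most 4, so the width is 4 − 1 = 3 and tw(G) ≤ 3. On the other hand G contains the 4-clique {1, 2, 3, 4}. A clique must lie in a single bag of any decomposition, so no decomposition can have width below 3. Combining the bounds, tw(G) = 3.

Treewidth 3.
One optimal decomposition is:
Bags: B1 = {1, 2, 3, 4}  B2 = {1, 2, 4, 6}  B3 = {2, 4, 5, 6}
Tree: B1–B2, B2–B3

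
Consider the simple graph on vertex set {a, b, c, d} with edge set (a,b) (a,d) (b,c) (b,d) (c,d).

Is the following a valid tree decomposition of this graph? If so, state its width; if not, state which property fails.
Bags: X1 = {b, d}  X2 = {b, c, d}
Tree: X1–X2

No — vertex a appears in no bag.

A tree decomposition must satisfy three properties: every vertex lies in some bag; for every edge, both endpoints lie together in some bag; and for every vertex, the bags containing it form a connected subtree. Here vertex a appears in no bag, so the decomposition is invalid.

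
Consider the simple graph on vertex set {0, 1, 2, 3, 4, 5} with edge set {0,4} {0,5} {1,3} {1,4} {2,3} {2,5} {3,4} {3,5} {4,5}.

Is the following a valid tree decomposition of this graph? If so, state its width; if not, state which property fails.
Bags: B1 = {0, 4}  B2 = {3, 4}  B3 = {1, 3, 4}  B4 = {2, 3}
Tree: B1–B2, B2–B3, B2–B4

A tree decomposition must satisfy three properties: every vertex lies in some bag; for every edge, both endpoints lie together in some bag; and for every vertex, the bags containing it form a connected subtree. Here vertex 5 appears in no bag, so the decomposition is invalid.

No — vertex 5 appears in no bag.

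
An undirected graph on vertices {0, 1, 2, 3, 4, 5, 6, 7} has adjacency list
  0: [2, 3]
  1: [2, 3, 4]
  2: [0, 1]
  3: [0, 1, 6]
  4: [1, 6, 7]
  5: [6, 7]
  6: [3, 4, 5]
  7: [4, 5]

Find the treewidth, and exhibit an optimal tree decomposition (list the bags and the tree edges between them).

The largest bag has 3 vertices, giving width 2; this decomposition certifies tw(G) ≤ 2. Since 5–7–4–6–5 is a cycle in G, G is not acyclic. Forests are exactly the graphs of treewidth ≤ 1, so tw(G) ≥ 2. The upper and lower bounds meet at 2, so that is the treewidth.

Treewidth 2.
Bags: B1 = {5, 6, 7}  B2 = {4, 6, 7}  B3 = {3, 4, 6}  B4 = {1, 3, 4}  B5 = {0, 1, 3}  B6 = {0, 1, 2}
Tree: B1–B2, B2–B3, B3–B4, B4–B5, B5–B6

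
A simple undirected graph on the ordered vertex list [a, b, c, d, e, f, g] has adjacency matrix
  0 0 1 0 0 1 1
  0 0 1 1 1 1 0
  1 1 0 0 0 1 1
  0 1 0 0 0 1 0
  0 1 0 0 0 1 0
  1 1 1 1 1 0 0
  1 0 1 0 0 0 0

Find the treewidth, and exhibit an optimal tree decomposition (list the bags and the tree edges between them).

Each bag holds 3 vertices, so the decomposition has width 2, which upper-bounds the treewidth. On the other hand G contains the 3-clique {a, c, g}. A clique must lie in a single bag of any decomposition, so no decomposition can have width below 2. The upper and lower bounds meet at 2, so that is the treewidth.

Treewidth 2.
One optimal decomposition is:
Bags: B1 = {b, d, f}  B2 = {b, c, f}  B3 = {a, c, f}  B4 = {a, c, g}  B5 = {b, e, f}
Tree: B1–B2, B2–B3, B3–B4, B1–B5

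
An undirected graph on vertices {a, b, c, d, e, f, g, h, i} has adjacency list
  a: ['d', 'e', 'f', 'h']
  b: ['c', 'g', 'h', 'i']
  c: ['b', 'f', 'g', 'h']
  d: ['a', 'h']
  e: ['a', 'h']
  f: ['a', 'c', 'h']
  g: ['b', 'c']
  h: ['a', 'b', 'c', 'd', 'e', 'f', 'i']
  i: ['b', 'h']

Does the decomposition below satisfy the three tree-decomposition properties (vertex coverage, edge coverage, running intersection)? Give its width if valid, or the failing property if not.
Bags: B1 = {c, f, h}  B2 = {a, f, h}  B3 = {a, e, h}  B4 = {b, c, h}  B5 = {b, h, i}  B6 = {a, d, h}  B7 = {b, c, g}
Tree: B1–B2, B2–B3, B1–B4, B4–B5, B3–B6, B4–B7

Every vertex of G appears in some bag (union = {a, b, c, d, e, f, g, h, i}); every edge is covered by a bag; and for each vertex v the set of bags containing v is connected in the bag tree. The decomposition is therefore valid. The largest bag has 3 vertices, so the width is 2.

Yes; width 2.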